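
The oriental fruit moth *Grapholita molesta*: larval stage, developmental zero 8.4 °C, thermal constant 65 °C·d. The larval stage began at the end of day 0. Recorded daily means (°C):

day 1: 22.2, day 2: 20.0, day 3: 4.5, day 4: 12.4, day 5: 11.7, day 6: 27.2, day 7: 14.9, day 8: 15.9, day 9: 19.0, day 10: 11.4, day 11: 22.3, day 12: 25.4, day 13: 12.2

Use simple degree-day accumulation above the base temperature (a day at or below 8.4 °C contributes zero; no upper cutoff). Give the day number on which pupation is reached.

day 8

Daily DD above 8.4 °C: 13.8, 11.6, 0.0, 4.0, 3.3, 18.8, 6.5, 7.5, 10.6, 3.0, 13.9, 17.0, 3.8.
Cumulative: 13.8, 25.4, 25.4, 29.4, 32.7, 51.5, 58.0, 65.5, 76.1, 79.1, 93.0, 110.0, 113.8.
The total first reaches 65 DD on day 8.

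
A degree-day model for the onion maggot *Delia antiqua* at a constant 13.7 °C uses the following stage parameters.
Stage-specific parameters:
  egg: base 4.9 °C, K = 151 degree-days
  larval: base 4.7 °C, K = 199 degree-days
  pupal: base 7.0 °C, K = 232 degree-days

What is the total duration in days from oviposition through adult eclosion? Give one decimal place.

egg: 151 / (13.7 − 4.9) = 151 / 8.8 = 17.159 d.
larval: 199 / (13.7 − 4.7) = 199 / 9.0 = 22.111 d.
pupal: 232 / (13.7 − 7.0) = 232 / 6.7 = 34.627 d.
Sum = 73.897 ≈ 73.9 days.

73.9 days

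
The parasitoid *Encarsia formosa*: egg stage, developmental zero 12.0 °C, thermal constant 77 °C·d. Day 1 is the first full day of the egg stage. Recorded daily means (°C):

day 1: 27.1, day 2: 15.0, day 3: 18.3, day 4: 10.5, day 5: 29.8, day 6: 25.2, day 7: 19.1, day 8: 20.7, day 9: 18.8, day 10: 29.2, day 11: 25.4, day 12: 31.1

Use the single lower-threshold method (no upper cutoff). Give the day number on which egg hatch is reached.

Daily DD above 12.0 °C: 15.1, 3.0, 6.3, 0.0, 17.8, 13.2, 7.1, 8.7, 6.8, 17.2, 13.4, 19.1.
Cumulative: 15.1, 18.1, 24.4, 24.4, 42.2, 55.4, 62.5, 71.2, 78.0, 95.2, 108.6, 127.7.
The total first reaches 77 DD on day 9.

day 9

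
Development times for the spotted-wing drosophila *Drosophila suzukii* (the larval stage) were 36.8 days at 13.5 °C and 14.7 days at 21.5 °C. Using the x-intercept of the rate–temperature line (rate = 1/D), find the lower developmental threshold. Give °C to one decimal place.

8.2 °C

Linear rate model ⇒ the product D·(T − T_b) is constant across temperatures.
36.8·(13.5 − T_b) = 14.7·(21.5 − T_b)
T_b = (36.8·13.5 − 14.7·21.5) / (36.8 − 14.7) = 180.75 / 22.1 = 8.179 °C ≈ 8.2 °C.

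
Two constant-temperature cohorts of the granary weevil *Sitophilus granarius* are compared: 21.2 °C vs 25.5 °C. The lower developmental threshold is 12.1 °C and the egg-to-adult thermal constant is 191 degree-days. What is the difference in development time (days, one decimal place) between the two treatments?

At 21.2 °C: 191 / (21.2 − 12.1) = 191 / 9.1 = 20.989 d.
At 25.5 °C: 191 / (25.5 − 12.1) = 191 / 13.4 = 14.254 d.
Difference = |20.989 − 14.254| = 6.735 ≈ 6.7 days.

6.7 days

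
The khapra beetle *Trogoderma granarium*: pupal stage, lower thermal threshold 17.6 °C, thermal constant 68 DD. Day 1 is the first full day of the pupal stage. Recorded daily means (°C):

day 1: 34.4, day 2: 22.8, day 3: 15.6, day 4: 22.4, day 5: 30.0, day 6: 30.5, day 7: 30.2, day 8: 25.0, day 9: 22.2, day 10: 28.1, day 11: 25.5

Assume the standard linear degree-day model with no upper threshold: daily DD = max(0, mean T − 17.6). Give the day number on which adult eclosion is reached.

day 8

Daily DD above 17.6 °C: 16.8, 5.2, 0.0, 4.8, 12.4, 12.9, 12.6, 7.4, 4.6, 10.5, 7.9.
Cumulative: 16.8, 22.0, 22.0, 26.8, 39.2, 52.1, 64.7, 72.1, 76.7, 87.2, 95.1.
The total first reaches 68 DD on day 8.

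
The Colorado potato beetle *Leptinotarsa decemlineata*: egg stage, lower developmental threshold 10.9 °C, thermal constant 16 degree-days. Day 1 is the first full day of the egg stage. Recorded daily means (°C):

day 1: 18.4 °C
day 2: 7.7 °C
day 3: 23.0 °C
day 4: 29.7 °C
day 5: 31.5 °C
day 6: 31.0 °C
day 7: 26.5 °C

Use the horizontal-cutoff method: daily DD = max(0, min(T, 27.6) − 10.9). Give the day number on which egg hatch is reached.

Daily DD above 10.9 °C (capped at 16.7): 7.5, 0.0, 12.1, 16.7, 16.7, 16.7, 15.6.
Cumulative: 7.5, 7.5, 19.6, 36.3, 53.0, 69.7, 85.3.
The total first reaches 16 DD on day 3.

day 3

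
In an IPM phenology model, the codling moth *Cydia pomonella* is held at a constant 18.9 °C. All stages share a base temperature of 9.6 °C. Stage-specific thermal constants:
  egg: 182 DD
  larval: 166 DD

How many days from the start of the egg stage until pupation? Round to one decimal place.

37.4 days

Daily accumulation at 18.9 °C = 18.9 − 9.6 = 9.3 DD/day.
Total K = 182 + 166 = 348 DD.
Total duration = 348 / 9.3 = 37.419 ≈ 37.4 days.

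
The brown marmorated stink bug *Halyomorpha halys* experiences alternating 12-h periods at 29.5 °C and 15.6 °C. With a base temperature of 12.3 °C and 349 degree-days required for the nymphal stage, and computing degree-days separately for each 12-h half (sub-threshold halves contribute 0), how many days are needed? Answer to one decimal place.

Day half: max(0, 29.5 − 12.3) × 0.5 = 17.2 × 0.5 = 8.60 DD.
Night half: max(0, 15.6 − 12.3) × 0.5 = 3.3 × 0.5 = 1.65 DD.
Per 24 h: 10.25 DD/day.
Duration = 349 / 10.25 = 34.049 ≈ 34.0 days.

34.0 days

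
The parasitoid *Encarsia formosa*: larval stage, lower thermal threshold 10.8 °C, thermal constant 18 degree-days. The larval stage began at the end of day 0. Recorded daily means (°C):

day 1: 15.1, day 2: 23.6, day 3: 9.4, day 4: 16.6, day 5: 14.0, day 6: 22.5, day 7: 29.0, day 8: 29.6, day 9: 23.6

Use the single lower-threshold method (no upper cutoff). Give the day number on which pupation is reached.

Daily DD above 10.8 °C: 4.3, 12.8, 0.0, 5.8, 3.2, 11.7, 18.2, 18.8, 12.8.
Cumulative: 4.3, 17.1, 17.1, 22.9, 26.1, 37.8, 56.0, 74.8, 87.6.
The total first reaches 18 DD on day 4.

day 4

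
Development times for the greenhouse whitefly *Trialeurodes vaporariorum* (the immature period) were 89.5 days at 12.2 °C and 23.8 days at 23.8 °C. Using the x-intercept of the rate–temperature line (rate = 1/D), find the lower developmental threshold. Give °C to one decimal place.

8.0 °C

Linear rate model ⇒ the product D·(T − T_b) is constant across temperatures.
89.5·(12.2 − T_b) = 23.8·(23.8 − T_b)
T_b = (89.5·12.2 − 23.8·23.8) / (89.5 − 23.8) = 525.46 / 65.7 = 7.998 °C ≈ 8.0 °C.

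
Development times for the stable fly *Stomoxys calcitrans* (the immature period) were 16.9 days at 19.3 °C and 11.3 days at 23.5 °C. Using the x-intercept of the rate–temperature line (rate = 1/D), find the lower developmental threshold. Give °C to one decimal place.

10.8 °C

Linear rate model ⇒ the product D·(T − T_b) is constant across temperatures.
16.9·(19.3 − T_b) = 11.3·(23.5 − T_b)
T_b = (16.9·19.3 − 11.3·23.5) / (16.9 − 11.3) = 60.62 / 5.6 = 10.825 °C ≈ 10.8 °C.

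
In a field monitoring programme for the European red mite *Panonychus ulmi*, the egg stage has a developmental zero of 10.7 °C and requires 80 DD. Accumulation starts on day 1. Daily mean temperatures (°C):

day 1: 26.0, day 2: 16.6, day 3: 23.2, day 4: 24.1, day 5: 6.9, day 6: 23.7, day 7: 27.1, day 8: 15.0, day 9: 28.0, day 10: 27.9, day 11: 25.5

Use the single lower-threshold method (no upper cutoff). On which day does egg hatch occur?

Daily DD above 10.7 °C: 15.3, 5.9, 12.5, 13.4, 0.0, 13.0, 16.4, 4.3, 17.3, 17.2, 14.8.
Cumulative: 15.3, 21.2, 33.7, 47.1, 47.1, 60.1, 76.5, 80.8, 98.1, 115.3, 130.1.
The total first reaches 80 DD on day 8.

day 8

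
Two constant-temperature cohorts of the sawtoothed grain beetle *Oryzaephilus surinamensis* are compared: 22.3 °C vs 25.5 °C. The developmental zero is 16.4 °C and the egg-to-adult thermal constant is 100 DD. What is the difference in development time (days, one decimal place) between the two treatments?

6.0 days

At 22.3 °C: 100 / (22.3 − 16.4) = 100 / 5.9 = 16.949 d.
At 25.5 °C: 100 / (25.5 − 16.4) = 100 / 9.1 = 10.989 d.
Difference = |16.949 − 10.989| = 5.960 ≈ 6.0 days.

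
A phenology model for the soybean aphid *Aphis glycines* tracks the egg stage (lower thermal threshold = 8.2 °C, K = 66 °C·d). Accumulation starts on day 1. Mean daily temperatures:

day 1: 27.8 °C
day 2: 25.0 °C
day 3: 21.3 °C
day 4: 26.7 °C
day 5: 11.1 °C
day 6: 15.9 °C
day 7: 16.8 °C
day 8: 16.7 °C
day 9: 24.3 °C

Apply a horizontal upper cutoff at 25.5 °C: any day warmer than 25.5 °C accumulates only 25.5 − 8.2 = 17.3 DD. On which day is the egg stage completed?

day 5

Daily DD above 8.2 °C (capped at 17.3): 17.3, 16.8, 13.1, 17.3, 2.9, 7.7, 8.6, 8.5, 16.1.
Cumulative: 17.3, 34.1, 47.2, 64.5, 67.4, 75.1, 83.7, 92.2, 108.3.
The total first reaches 66 DD on day 5.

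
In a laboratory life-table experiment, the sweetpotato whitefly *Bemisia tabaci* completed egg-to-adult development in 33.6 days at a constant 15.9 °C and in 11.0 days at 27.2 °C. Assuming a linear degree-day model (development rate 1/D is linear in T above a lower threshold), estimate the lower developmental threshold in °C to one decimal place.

10.4 °C

Linear rate model ⇒ the product D·(T − T_b) is constant across temperatures.
33.6·(15.9 − T_b) = 11.0·(27.2 − T_b)
T_b = (33.6·15.9 − 11.0·27.2) / (33.6 − 11.0) = 235.04 / 22.6 = 10.400 °C ≈ 10.4 °C.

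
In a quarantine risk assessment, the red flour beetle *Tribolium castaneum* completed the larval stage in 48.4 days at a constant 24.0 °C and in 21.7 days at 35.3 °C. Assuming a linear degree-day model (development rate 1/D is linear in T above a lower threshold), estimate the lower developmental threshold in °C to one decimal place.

Equal thermal constants: D₁(T₁ − T_b) = D₂(T₂ − T_b).
48.4·(24.0 − T_b) = 21.7·(35.3 − T_b)
T_b = (48.4·24.0 − 21.7·35.3) / (48.4 − 21.7) = 395.59 / 26.7 = 14.816 °C ≈ 14.8 °C.

14.8 °C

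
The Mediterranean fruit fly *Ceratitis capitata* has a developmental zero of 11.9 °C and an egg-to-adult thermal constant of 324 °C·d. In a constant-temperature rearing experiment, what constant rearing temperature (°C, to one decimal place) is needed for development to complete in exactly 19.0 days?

Required daily accumulation = 324 / 19.0 = 17.053 DD/day.
T = T_base + 17.053 = 11.9 + 17.053 = 28.953 ≈ 29.0 °C.

29.0 °C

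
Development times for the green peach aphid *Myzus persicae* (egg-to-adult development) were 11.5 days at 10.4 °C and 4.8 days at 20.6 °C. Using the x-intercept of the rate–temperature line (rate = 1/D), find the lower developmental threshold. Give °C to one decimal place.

3.1 °C

Linear rate model ⇒ the product D·(T − T_b) is constant across temperatures.
11.5·(10.4 − T_b) = 4.8·(20.6 − T_b)
T_b = (11.5·10.4 − 4.8·20.6) / (11.5 − 4.8) = 20.72 / 6.7 = 3.093 °C ≈ 3.1 °C.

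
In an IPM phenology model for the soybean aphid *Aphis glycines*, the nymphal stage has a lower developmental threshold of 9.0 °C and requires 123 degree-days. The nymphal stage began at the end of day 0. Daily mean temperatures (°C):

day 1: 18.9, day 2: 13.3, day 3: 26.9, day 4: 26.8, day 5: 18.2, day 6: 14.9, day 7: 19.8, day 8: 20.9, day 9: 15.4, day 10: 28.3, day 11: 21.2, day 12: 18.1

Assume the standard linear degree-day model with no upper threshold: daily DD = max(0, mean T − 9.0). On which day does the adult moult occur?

Daily DD above 9.0 °C: 9.9, 4.3, 17.9, 17.8, 9.2, 5.9, 10.8, 11.9, 6.4, 19.3, 12.2, 9.1.
Cumulative: 9.9, 14.2, 32.1, 49.9, 59.1, 65.0, 75.8, 87.7, 94.1, 113.4, 125.6, 134.7.
The total first reaches 123 DD on day 11.

day 11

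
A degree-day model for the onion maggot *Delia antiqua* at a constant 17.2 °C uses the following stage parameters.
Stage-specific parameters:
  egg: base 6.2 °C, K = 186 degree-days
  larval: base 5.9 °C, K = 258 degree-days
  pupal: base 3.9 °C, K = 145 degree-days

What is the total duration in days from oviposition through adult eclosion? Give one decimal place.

50.6 days

egg: 186 / (17.2 − 6.2) = 186 / 11.0 = 16.909 d.
larval: 258 / (17.2 − 5.9) = 258 / 11.3 = 22.832 d.
pupal: 145 / (17.2 − 3.9) = 145 / 13.3 = 10.902 d.
Sum = 50.643 ≈ 50.6 days.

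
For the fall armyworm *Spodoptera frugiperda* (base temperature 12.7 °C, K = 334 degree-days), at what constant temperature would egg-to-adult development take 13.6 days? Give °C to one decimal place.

Required daily accumulation = 334 / 13.6 = 24.559 DD/day.
T = T_base + 24.559 = 12.7 + 24.559 = 37.259 ≈ 37.3 °C.

37.3 °C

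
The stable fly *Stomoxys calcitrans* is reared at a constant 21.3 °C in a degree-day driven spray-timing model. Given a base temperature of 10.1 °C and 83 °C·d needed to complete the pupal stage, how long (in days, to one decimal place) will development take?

Daily accumulation = 21.3 − 10.1 = 11.2 DD/day.
Duration = 83 / 11.2 = 7.411 ≈ 7.4 days.

7.4 days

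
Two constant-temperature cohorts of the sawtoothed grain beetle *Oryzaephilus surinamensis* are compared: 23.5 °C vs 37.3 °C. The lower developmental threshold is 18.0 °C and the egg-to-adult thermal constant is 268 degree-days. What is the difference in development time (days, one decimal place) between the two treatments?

At 23.5 °C: 268 / (23.5 − 18.0) = 268 / 5.5 = 48.727 d.
At 37.3 °C: 268 / (37.3 − 18.0) = 268 / 19.3 = 13.886 d.
Difference = |48.727 − 13.886| = 34.841 ≈ 34.8 days.

34.8 days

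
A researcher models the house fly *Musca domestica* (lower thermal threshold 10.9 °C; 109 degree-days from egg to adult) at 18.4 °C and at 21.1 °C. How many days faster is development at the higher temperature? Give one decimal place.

3.8 days

At 18.4 °C: 109 / (18.4 − 10.9) = 109 / 7.5 = 14.533 d.
At 21.1 °C: 109 / (21.1 − 10.9) = 109 / 10.2 = 10.686 d.
Difference = |14.533 − 10.686| = 3.847 ≈ 3.8 days.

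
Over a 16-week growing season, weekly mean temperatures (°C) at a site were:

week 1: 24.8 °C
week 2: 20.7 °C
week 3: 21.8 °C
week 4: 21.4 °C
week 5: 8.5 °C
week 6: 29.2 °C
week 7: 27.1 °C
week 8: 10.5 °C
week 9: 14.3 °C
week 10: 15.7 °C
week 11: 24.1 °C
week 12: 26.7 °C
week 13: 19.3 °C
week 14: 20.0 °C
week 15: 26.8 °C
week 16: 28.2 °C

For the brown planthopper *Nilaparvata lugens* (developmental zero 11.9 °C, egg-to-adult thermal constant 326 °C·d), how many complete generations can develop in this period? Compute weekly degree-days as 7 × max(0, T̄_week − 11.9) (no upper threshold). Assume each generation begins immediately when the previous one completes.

Weekly DD (7 × max(0, T̄ − 11.9)): 90.3, 61.6, 69.3, 66.5, 0.0, 121.1, 106.4, 0.0, 16.8, 26.6, 85.4, 103.6, 51.8, 56.7, 104.3, 114.1.
Season total = 1074.5 DD.
Complete generations = ⌊1074.5 / 326⌋ = 3.

3 generations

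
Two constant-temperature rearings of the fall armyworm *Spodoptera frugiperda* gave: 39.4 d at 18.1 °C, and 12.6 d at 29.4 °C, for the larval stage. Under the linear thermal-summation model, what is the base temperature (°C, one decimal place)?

12.8 °C

Linear rate model ⇒ the product D·(T − T_b) is constant across temperatures.
39.4·(18.1 − T_b) = 12.6·(29.4 − T_b)
T_b = (39.4·18.1 − 12.6·29.4) / (39.4 − 12.6) = 342.70 / 26.8 = 12.787 °C ≈ 12.8 °C.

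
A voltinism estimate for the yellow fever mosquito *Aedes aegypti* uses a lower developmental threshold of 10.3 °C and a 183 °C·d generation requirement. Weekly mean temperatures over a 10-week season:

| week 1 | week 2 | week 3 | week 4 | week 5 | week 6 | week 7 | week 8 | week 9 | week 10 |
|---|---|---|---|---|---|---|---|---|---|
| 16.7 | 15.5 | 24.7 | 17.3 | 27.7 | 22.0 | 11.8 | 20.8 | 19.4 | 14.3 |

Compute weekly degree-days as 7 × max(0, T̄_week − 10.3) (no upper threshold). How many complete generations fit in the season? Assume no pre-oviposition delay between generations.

3 generations

Weekly DD (7 × max(0, T̄ − 10.3)): 44.8, 36.4, 100.8, 49.0, 121.8, 81.9, 10.5, 73.5, 63.7, 28.0.
Season total = 610.4 DD.
Complete generations = ⌊610.4 / 183⌋ = 3.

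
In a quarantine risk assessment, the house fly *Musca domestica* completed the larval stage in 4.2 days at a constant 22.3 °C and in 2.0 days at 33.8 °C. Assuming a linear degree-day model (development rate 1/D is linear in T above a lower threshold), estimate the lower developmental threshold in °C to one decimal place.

11.8 °C

Under the model K = D·(T − T_b), so D₁·(T₁ − T_b) = D₂·(T₂ − T_b).
4.2·(22.3 − T_b) = 2.0·(33.8 − T_b)
T_b = (4.2·22.3 − 2.0·33.8) / (4.2 − 2.0) = 26.06 / 2.2 = 11.845 °C ≈ 11.8 °C.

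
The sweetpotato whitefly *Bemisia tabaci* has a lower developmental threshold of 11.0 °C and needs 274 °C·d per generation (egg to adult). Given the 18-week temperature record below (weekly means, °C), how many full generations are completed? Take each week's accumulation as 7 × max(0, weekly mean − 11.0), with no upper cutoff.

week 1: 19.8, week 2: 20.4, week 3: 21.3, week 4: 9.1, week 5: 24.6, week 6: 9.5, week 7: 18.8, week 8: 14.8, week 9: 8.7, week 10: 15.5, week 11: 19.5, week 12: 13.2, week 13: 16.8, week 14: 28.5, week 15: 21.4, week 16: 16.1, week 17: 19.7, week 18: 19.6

Weekly DD (7 × max(0, T̄ − 11.0)): 61.6, 65.8, 72.1, 0.0, 95.2, 0.0, 54.6, 26.6, 0.0, 31.5, 59.5, 15.4, 40.6, 122.5, 72.8, 35.7, 60.9, 60.2.
Season total = 875.0 DD.
Complete generations = ⌊875.0 / 274⌋ = 3.

3 generations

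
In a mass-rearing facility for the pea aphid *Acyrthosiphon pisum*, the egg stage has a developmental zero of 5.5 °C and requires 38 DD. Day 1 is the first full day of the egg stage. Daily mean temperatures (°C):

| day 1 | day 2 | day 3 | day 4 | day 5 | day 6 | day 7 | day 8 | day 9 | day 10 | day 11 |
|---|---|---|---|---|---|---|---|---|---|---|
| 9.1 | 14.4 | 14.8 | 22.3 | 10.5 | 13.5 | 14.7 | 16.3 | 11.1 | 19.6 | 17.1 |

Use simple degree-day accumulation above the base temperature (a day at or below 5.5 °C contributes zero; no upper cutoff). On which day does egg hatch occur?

Daily DD above 5.5 °C: 3.6, 8.9, 9.3, 16.8, 5.0, 8.0, 9.2, 10.8, 5.6, 14.1, 11.6.
Cumulative: 3.6, 12.5, 21.8, 38.6, 43.6, 51.6, 60.8, 71.6, 77.2, 91.3, 102.9.
The total first reaches 38 DD on day 4.

day 4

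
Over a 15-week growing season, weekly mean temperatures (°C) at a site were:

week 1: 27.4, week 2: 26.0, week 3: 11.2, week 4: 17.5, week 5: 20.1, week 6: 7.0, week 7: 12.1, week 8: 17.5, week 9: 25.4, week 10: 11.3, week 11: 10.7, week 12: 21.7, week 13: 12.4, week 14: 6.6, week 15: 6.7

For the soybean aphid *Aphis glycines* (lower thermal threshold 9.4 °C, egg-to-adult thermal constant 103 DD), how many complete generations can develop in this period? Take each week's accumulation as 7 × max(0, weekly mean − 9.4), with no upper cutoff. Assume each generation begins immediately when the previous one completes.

6 generations

Weekly DD (7 × max(0, T̄ − 9.4)): 126.0, 116.2, 12.6, 56.7, 74.9, 0.0, 18.9, 56.7, 112.0, 13.3, 9.1, 86.1, 21.0, 0.0, 0.0.
Season total = 703.5 DD.
Complete generations = ⌊703.5 / 103⌋ = 6.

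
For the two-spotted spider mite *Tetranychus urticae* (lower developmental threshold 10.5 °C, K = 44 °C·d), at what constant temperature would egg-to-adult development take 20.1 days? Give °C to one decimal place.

Required daily accumulation = 44 / 20.1 = 2.189 DD/day.
T = T_base + 2.189 = 10.5 + 2.189 = 12.689 ≈ 12.7 °C.

12.7 °C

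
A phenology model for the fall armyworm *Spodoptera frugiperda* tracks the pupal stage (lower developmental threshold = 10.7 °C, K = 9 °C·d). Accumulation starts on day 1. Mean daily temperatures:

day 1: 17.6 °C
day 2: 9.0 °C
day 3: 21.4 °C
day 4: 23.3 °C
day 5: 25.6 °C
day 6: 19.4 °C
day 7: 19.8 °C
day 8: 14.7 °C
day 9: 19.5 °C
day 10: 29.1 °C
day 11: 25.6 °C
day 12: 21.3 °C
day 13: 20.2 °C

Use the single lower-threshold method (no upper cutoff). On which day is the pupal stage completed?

day 3

Daily DD above 10.7 °C: 6.9, 0.0, 10.7, 12.6, 14.9, 8.7, 9.1, 4.0, 8.8, 18.4, 14.9, 10.6, 9.5.
Cumulative: 6.9, 6.9, 17.6, 30.2, 45.1, 53.8, 62.9, 66.9, 75.7, 94.1, 109.0, 119.6, 129.1.
The total first reaches 9 DD on day 3.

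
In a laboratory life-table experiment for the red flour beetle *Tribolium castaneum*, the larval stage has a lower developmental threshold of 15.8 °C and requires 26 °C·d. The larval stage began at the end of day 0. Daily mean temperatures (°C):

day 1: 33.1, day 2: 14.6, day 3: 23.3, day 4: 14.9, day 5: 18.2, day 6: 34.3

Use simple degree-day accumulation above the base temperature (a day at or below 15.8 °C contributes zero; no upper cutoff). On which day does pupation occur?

Daily DD above 15.8 °C: 17.3, 0.0, 7.5, 0.0, 2.4, 18.5.
Cumulative: 17.3, 17.3, 24.8, 24.8, 27.2, 45.7.
The total first reaches 26 DD on day 5.

day 5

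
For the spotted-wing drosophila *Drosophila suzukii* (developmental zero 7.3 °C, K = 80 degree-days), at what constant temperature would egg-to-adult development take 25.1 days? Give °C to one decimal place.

10.5 °C

Required daily accumulation = 80 / 25.1 = 3.187 DD/day.
T = T_base + 3.187 = 7.3 + 3.187 = 10.487 ≈ 10.5 °C.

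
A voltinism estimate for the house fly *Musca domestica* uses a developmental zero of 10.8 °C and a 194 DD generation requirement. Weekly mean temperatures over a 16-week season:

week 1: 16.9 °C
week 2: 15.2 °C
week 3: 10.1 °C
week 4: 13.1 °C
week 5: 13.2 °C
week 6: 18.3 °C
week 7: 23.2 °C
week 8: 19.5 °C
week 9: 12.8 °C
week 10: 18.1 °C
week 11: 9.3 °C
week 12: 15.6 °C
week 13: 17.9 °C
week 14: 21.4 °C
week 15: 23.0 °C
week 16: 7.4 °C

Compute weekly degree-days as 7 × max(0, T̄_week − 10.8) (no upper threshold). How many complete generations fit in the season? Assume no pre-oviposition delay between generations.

Weekly DD (7 × max(0, T̄ − 10.8)): 42.7, 30.8, 0.0, 16.1, 16.8, 52.5, 86.8, 60.9, 14.0, 51.1, 0.0, 33.6, 49.7, 74.2, 85.4, 0.0.
Season total = 614.6 DD.
Complete generations = ⌊614.6 / 194⌋ = 3.

3 generations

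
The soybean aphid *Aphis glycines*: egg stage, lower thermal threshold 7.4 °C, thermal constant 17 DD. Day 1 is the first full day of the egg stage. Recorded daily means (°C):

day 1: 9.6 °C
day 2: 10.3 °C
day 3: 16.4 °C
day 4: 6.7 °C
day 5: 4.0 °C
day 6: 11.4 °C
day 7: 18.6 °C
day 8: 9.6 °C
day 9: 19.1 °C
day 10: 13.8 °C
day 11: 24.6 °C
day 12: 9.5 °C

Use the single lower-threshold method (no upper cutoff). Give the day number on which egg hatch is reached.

Daily DD above 7.4 °C: 2.2, 2.9, 9.0, 0.0, 0.0, 4.0, 11.2, 2.2, 11.7, 6.4, 17.2, 2.1.
Cumulative: 2.2, 5.1, 14.1, 14.1, 14.1, 18.1, 29.3, 31.5, 43.2, 49.6, 66.8, 68.9.
The total first reaches 17 DD on day 6.

day 6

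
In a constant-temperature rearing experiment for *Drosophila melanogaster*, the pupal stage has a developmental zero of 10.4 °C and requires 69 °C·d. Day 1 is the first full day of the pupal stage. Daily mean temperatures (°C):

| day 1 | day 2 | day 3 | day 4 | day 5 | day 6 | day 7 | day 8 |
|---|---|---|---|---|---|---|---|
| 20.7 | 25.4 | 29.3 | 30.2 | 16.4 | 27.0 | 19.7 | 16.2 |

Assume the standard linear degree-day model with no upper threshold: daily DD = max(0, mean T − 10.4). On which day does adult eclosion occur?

day 5

Daily DD above 10.4 °C: 10.3, 15.0, 18.9, 19.8, 6.0, 16.6, 9.3, 5.8.
Cumulative: 10.3, 25.3, 44.2, 64.0, 70.0, 86.6, 95.9, 101.7.
The total first reaches 69 DD on day 5.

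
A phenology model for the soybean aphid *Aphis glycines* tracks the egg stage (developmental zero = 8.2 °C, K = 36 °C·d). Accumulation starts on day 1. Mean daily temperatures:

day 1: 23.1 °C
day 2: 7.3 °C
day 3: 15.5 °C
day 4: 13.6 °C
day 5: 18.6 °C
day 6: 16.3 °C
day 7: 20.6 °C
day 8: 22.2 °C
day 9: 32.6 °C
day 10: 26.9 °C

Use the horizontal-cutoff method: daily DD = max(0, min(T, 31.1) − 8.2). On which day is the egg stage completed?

day 5

Daily DD above 8.2 °C (capped at 22.9): 14.9, 0.0, 7.3, 5.4, 10.4, 8.1, 12.4, 14.0, 22.9, 18.7.
Cumulative: 14.9, 14.9, 22.2, 27.6, 38.0, 46.1, 58.5, 72.5, 95.4, 114.1.
The total first reaches 36 DD on day 5.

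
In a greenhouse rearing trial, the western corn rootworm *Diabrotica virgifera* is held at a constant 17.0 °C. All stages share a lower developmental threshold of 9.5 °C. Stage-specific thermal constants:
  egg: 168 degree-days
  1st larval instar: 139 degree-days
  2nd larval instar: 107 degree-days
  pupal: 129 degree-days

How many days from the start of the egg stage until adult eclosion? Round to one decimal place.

72.4 days

Daily accumulation at 17.0 °C = 17.0 − 9.5 = 7.5 DD/day.
Total K = 168 + 139 + 107 + 129 = 543 DD.
Total duration = 543 / 7.5 = 72.400 ≈ 72.4 days.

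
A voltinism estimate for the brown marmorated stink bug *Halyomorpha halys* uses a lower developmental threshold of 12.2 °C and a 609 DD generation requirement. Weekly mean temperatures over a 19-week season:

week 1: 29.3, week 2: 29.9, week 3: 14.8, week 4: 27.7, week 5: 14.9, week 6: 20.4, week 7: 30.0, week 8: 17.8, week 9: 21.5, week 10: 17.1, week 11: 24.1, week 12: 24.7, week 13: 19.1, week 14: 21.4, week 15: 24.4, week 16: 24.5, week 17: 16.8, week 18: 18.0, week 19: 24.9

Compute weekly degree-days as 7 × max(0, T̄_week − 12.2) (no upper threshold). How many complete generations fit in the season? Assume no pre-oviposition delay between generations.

2 generations

Weekly DD (7 × max(0, T̄ − 12.2)): 119.7, 123.9, 18.2, 108.5, 18.9, 57.4, 124.6, 39.2, 65.1, 34.3, 83.3, 87.5, 48.3, 64.4, 85.4, 86.1, 32.2, 40.6, 88.9.
Season total = 1326.5 DD.
Complete generations = ⌊1326.5 / 609⌋ = 2.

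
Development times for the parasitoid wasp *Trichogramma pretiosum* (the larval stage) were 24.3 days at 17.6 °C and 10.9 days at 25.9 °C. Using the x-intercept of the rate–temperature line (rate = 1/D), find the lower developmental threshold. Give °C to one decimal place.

10.8 °C

Linear rate model ⇒ the product D·(T − T_b) is constant across temperatures.
24.3·(17.6 − T_b) = 10.9·(25.9 − T_b)
T_b = (24.3·17.6 − 10.9·25.9) / (24.3 − 10.9) = 145.37 / 13.4 = 10.849 °C ≈ 10.8 °C.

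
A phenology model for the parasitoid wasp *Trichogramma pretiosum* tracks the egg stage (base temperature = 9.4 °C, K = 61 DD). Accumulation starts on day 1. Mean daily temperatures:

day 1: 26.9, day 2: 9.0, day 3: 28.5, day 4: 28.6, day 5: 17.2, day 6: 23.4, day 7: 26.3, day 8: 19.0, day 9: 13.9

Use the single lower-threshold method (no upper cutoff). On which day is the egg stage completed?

day 5

Daily DD above 9.4 °C: 17.5, 0.0, 19.1, 19.2, 7.8, 14.0, 16.9, 9.6, 4.5.
Cumulative: 17.5, 17.5, 36.6, 55.8, 63.6, 77.6, 94.5, 104.1, 108.6.
The total first reaches 61 DD on day 5.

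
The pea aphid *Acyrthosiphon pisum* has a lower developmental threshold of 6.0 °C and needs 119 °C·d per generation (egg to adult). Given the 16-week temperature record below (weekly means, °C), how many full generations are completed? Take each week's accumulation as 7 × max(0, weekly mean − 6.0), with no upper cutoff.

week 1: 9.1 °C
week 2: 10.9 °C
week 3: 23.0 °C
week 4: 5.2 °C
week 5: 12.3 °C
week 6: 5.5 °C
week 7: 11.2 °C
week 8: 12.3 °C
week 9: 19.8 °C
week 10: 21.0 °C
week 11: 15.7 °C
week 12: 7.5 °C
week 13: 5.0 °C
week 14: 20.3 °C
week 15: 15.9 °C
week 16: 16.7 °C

6 generations

Weekly DD (7 × max(0, T̄ − 6.0)): 21.7, 34.3, 119.0, 0.0, 44.1, 0.0, 36.4, 44.1, 96.6, 105.0, 67.9, 10.5, 0.0, 100.1, 69.3, 74.9.
Season total = 823.9 DD.
Complete generations = ⌊823.9 / 119⌋ = 6.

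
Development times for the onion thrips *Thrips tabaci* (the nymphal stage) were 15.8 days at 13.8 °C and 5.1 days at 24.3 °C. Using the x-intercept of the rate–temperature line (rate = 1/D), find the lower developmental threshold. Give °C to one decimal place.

Linear rate model ⇒ the product D·(T − T_b) is constant across temperatures.
15.8·(13.8 − T_b) = 5.1·(24.3 − T_b)
T_b = (15.8·13.8 − 5.1·24.3) / (15.8 − 5.1) = 94.11 / 10.7 = 8.795 °C ≈ 8.8 °C.

8.8 °C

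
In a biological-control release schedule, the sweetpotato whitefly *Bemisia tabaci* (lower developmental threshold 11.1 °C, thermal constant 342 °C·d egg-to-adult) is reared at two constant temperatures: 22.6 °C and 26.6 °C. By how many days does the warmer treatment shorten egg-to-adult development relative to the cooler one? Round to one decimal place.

At 22.6 °C: 342 / (22.6 − 11.1) = 342 / 11.5 = 29.739 d.
At 26.6 °C: 342 / (26.6 − 11.1) = 342 / 15.5 = 22.065 d.
Difference = |29.739 − 22.065| = 7.675 ≈ 7.7 days.

7.7 days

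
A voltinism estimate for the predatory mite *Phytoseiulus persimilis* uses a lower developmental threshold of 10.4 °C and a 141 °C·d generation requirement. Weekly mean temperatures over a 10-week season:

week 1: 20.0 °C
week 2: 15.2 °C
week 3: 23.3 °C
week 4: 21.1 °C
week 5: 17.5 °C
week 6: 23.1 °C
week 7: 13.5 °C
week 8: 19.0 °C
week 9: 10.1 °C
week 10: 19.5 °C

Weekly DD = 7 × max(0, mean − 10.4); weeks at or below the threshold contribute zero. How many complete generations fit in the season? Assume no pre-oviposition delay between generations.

3 generations

Weekly DD (7 × max(0, T̄ − 10.4)): 67.2, 33.6, 90.3, 74.9, 49.7, 88.9, 21.7, 60.2, 0.0, 63.7.
Season total = 550.2 DD.
Complete generations = ⌊550.2 / 141⌋ = 3.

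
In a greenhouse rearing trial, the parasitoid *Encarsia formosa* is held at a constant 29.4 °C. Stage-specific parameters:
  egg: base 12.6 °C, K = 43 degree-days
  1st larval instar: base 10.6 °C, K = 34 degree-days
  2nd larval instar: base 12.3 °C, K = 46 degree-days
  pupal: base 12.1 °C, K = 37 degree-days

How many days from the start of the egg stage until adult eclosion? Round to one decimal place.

egg: 43 / (29.4 − 12.6) = 43 / 16.8 = 2.560 d.
1st larval instar: 34 / (29.4 − 10.6) = 34 / 18.8 = 1.809 d.
2nd larval instar: 46 / (29.4 − 12.3) = 46 / 17.1 = 2.690 d.
pupal: 37 / (29.4 − 12.1) = 37 / 17.3 = 2.139 d.
Sum = 9.197 ≈ 9.2 days.

9.2 days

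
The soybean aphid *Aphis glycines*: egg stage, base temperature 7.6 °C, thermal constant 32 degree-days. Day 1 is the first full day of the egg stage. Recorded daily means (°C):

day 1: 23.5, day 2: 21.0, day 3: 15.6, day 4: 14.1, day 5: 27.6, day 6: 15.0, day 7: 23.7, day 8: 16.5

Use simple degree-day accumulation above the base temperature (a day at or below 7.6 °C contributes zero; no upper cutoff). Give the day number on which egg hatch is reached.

Daily DD above 7.6 °C: 15.9, 13.4, 8.0, 6.5, 20.0, 7.4, 16.1, 8.9.
Cumulative: 15.9, 29.3, 37.3, 43.8, 63.8, 71.2, 87.3, 96.2.
The total first reaches 32 DD on day 3.

day 3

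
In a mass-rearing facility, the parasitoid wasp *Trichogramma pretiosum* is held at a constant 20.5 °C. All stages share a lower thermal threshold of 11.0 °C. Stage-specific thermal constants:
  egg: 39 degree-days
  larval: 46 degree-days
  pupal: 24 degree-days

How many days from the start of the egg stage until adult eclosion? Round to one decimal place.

11.5 days

Daily accumulation at 20.5 °C = 20.5 − 11.0 = 9.5 DD/day.
Total K = 39 + 46 + 24 = 109 DD.
Total duration = 109 / 9.5 = 11.474 ≈ 11.5 days.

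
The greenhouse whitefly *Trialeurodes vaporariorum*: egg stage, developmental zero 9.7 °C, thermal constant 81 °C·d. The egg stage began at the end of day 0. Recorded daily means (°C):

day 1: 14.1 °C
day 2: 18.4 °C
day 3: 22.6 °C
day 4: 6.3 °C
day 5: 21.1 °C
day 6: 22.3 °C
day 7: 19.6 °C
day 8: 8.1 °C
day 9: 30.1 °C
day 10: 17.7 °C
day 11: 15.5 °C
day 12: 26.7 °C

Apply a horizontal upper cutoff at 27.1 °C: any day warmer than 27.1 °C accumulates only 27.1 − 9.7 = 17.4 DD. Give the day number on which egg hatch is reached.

Daily DD above 9.7 °C (capped at 17.4): 4.4, 8.7, 12.9, 0.0, 11.4, 12.6, 9.9, 0.0, 17.4, 8.0, 5.8, 17.0.
Cumulative: 4.4, 13.1, 26.0, 26.0, 37.4, 50.0, 59.9, 59.9, 77.3, 85.3, 91.1, 108.1.
The total first reaches 81 DD on day 10.

day 10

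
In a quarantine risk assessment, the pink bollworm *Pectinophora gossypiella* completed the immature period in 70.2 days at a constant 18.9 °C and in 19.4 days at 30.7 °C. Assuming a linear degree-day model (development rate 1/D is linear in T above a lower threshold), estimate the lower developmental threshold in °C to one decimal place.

14.4 °C

Under the model K = D·(T − T_b), so D₁·(T₁ − T_b) = D₂·(T₂ − T_b).
70.2·(18.9 − T_b) = 19.4·(30.7 − T_b)
T_b = (70.2·18.9 − 19.4·30.7) / (70.2 − 19.4) = 731.20 / 50.8 = 14.394 °C ≈ 14.4 °C.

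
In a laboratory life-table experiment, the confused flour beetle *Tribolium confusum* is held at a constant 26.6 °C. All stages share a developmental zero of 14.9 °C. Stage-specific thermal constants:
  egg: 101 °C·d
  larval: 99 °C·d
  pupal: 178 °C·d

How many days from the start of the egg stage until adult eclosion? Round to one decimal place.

32.3 days

Daily accumulation at 26.6 °C = 26.6 − 14.9 = 11.7 DD/day.
Total K = 101 + 99 + 178 = 378 DD.
Total duration = 378 / 11.7 = 32.308 ≈ 32.3 days.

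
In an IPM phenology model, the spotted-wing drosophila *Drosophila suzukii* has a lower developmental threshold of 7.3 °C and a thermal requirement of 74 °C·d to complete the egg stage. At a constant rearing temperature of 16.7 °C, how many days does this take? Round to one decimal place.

7.9 days

Daily accumulation = 16.7 − 7.3 = 9.4 DD/day.
Duration = 74 / 9.4 = 7.872 ≈ 7.9 days.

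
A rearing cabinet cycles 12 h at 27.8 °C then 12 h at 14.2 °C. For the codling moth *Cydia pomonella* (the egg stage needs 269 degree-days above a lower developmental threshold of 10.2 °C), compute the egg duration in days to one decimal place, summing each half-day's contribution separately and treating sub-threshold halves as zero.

24.9 days

Day half: max(0, 27.8 − 10.2) × 0.5 = 17.6 × 0.5 = 8.80 DD.
Night half: max(0, 14.2 − 10.2) × 0.5 = 4.0 × 0.5 = 2.00 DD.
Per 24 h: 10.80 DD/day.
Duration = 269 / 10.80 = 24.907 ≈ 24.9 days.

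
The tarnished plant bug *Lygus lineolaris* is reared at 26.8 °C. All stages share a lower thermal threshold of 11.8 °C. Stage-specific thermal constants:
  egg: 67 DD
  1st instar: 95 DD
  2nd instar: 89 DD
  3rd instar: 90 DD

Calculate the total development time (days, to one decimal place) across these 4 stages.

Daily accumulation at 26.8 °C = 26.8 − 11.8 = 15.0 DD/day.
Total K = 67 + 95 + 89 + 90 = 341 DD.
Total duration = 341 / 15.0 = 22.733 ≈ 22.7 days.

22.7 days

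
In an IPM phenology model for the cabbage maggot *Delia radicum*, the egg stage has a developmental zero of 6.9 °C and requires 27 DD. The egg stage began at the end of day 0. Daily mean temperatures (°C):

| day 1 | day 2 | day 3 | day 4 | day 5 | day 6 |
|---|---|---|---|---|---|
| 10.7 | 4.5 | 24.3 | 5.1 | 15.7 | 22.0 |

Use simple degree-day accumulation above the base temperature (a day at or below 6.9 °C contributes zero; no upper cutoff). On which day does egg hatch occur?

Daily DD above 6.9 °C: 3.8, 0.0, 17.4, 0.0, 8.8, 15.1.
Cumulative: 3.8, 3.8, 21.2, 21.2, 30.0, 45.1.
The total first reaches 27 DD on day 5.

day 5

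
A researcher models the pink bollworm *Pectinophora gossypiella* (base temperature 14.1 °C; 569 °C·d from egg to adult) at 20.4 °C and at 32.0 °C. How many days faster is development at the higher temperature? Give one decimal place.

58.5 days

At 20.4 °C: 569 / (20.4 − 14.1) = 569 / 6.3 = 90.317 d.
At 32.0 °C: 569 / (32.0 − 14.1) = 569 / 17.9 = 31.788 d.
Difference = |90.317 − 31.788| = 58.530 ≈ 58.5 days.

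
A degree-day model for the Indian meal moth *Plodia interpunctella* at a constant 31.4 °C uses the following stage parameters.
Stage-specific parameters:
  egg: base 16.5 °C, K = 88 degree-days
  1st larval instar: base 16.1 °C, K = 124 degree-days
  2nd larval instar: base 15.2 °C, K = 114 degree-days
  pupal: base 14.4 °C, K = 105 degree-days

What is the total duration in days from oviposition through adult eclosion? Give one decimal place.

egg: 88 / (31.4 − 16.5) = 88 / 14.9 = 5.906 d.
1st larval instar: 124 / (31.4 − 16.1) = 124 / 15.3 = 8.105 d.
2nd larval instar: 114 / (31.4 − 15.2) = 114 / 16.2 = 7.037 d.
pupal: 105 / (31.4 − 14.4) = 105 / 17.0 = 6.176 d.
Sum = 27.224 ≈ 27.2 days.

27.2 days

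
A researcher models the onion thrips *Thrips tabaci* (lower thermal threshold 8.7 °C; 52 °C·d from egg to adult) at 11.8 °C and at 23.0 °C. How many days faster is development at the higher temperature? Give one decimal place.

At 11.8 °C: 52 / (11.8 − 8.7) = 52 / 3.1 = 16.774 d.
At 23.0 °C: 52 / (23.0 − 8.7) = 52 / 14.3 = 3.636 d.
Difference = |16.774 − 3.636| = 13.138 ≈ 13.1 days.

13.1 days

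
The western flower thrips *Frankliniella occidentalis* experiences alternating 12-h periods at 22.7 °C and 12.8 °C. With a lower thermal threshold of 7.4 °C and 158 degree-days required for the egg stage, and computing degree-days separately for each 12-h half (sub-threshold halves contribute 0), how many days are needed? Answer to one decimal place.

Day half: max(0, 22.7 − 7.4) × 0.5 = 15.3 × 0.5 = 7.65 DD.
Night half: max(0, 12.8 − 7.4) × 0.5 = 5.4 × 0.5 = 2.70 DD.
Per 24 h: 10.35 DD/day.
Duration = 158 / 10.35 = 15.266 ≈ 15.3 days.

15.3 days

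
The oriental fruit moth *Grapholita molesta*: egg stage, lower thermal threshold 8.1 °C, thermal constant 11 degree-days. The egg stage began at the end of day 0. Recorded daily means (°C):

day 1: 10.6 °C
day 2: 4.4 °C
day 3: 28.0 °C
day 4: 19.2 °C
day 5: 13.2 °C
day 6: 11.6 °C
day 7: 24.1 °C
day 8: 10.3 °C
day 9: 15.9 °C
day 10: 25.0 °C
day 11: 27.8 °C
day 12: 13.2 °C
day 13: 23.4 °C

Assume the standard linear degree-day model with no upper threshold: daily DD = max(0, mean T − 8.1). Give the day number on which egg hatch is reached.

Daily DD above 8.1 °C: 2.5, 0.0, 19.9, 11.1, 5.1, 3.5, 16.0, 2.2, 7.8, 16.9, 19.7, 5.1, 15.3.
Cumulative: 2.5, 2.5, 22.4, 33.5, 38.6, 42.1, 58.1, 60.3, 68.1, 85.0, 104.7, 109.8, 125.1.
The total first reaches 11 DD on day 3.

day 3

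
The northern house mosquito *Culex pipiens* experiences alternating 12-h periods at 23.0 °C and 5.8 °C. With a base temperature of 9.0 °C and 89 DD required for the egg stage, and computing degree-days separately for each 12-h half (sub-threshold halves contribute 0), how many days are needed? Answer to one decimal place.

Day half: max(0, 23.0 − 9.0) × 0.5 = 14.0 × 0.5 = 7.00 DD.
Night half: max(0, 5.8 − 9.0) × 0.5 = 0.0 × 0.5 = 0.00 DD.
Per 24 h: 7.00 DD/day.
Duration = 89 / 7.00 = 12.714 ≈ 12.7 days.

12.7 days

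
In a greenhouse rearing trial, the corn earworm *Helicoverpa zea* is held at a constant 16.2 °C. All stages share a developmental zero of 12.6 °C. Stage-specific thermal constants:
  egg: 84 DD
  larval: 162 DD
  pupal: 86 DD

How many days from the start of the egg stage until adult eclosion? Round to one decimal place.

92.2 days

Daily accumulation at 16.2 °C = 16.2 − 12.6 = 3.6 DD/day.
Total K = 84 + 162 + 86 = 332 DD.
Total duration = 332 / 3.6 = 92.222 ≈ 92.2 days.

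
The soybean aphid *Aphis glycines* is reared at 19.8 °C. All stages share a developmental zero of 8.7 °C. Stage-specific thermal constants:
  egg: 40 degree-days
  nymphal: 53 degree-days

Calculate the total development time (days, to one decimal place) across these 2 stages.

Daily accumulation at 19.8 °C = 19.8 − 8.7 = 11.1 DD/day.
Total K = 40 + 53 = 93 DD.
Total duration = 93 / 11.1 = 8.378 ≈ 8.4 days.

8.4 days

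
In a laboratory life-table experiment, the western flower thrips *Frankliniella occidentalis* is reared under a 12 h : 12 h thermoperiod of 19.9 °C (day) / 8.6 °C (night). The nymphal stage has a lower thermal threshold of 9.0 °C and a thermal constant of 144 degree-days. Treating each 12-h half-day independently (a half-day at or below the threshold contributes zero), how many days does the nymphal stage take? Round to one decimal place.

Day half: max(0, 19.9 − 9.0) × 0.5 = 10.9 × 0.5 = 5.45 DD.
Night half: max(0, 8.6 − 9.0) × 0.5 = 0.0 × 0.5 = 0.00 DD.
Per 24 h: 5.45 DD/day.
Duration = 144 / 5.45 = 26.422 ≈ 26.4 days.

26.4 days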